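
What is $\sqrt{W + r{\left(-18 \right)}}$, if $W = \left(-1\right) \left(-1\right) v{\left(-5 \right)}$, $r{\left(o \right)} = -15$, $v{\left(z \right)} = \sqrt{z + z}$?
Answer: $\sqrt{-15 + i \sqrt{10}} \approx 0.40602 + 3.8942 i$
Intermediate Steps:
$v{\left(z \right)} = \sqrt{2} \sqrt{z}$ ($v{\left(z \right)} = \sqrt{2 z} = \sqrt{2} \sqrt{z}$)
$W = i \sqrt{10}$ ($W = \left(-1\right) \left(-1\right) \sqrt{2} \sqrt{-5} = 1 \sqrt{2} i \sqrt{5} = 1 i \sqrt{10} = i \sqrt{10} \approx 3.1623 i$)
$\sqrt{W + r{\left(-18 \right)}} = \sqrt{i \sqrt{10} - 15} = \sqrt{-15 + i \sqrt{10}}$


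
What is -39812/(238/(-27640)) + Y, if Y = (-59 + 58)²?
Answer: 550201959/119 ≈ 4.6235e+6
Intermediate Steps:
Y = 1 (Y = (-1)² = 1)
-39812/(238/(-27640)) + Y = -39812/(238/(-27640)) + 1 = -39812/(238*(-1/27640)) + 1 = -39812/(-119/13820) + 1 = -39812*(-13820/119) + 1 = 550201840/119 + 1 = 550201959/119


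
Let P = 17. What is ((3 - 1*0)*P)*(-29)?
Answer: -1479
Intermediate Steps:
((3 - 1*0)*P)*(-29) = ((3 - 1*0)*17)*(-29) = ((3 + 0)*17)*(-29) = (3*17)*(-29) = 51*(-29) = -1479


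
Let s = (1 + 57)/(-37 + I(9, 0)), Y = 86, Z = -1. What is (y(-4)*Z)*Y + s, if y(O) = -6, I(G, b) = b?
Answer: 19034/37 ≈ 514.43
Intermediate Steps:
s = -58/37 (s = (1 + 57)/(-37 + 0) = 58/(-37) = 58*(-1/37) = -58/37 ≈ -1.5676)
(y(-4)*Z)*Y + s = -6*(-1)*86 - 58/37 = 6*86 - 58/37 = 516 - 58/37 = 19034/37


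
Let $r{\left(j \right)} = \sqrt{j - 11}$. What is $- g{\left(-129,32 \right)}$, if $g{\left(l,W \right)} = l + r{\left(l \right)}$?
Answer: $129 - 2 i \sqrt{35} \approx 129.0 - 11.832 i$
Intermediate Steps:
$r{\left(j \right)} = \sqrt{-11 + j}$
$g{\left(l,W \right)} = l + \sqrt{-11 + l}$
$- g{\left(-129,32 \right)} = - (-129 + \sqrt{-11 - 129}) = - (-129 + \sqrt{-140}) = - (-129 + 2 i \sqrt{35}) = 129 - 2 i \sqrt{35}$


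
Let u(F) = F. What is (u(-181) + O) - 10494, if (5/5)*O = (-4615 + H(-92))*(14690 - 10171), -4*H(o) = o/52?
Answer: -1084920783/52 ≈ -2.0864e+7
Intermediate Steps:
H(o) = -o/208 (H(o) = -o/(4*52) = -o/208)
O = -1084365683/52 (O = (-4615 - 1/208*(-92))*(14690 - 10171) = (-4615 + 23/52)*4519 = -239957/52*4519 = -1084365683/52 ≈ -2.0853e+7)
(u(-181) + O) - 10494 = (-181 - 1084365683/52) - 10494 = -1084375095/52 - 10494 = -1084920783/52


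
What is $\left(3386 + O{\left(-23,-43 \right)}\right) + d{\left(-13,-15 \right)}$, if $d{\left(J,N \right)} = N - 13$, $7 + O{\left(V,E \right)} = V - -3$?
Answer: $3331$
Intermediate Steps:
$O{\left(V,E \right)} = -4 + V$ ($O{\left(V,E \right)} = -7 + \left(V - -3\right) = -7 + \left(V + 3\right) = -7 + \left(3 + V\right) = -4 + V$)
$d{\left(J,N \right)} = -13 + N$
$\left(3386 + O{\left(-23,-43 \right)}\right) + d{\left(-13,-15 \right)} = \left(3386 - 27\right) - 28 = 3359 - 28 = 3331$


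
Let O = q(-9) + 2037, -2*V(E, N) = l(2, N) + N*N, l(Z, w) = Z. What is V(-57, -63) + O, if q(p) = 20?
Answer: 143/2 ≈ 71.500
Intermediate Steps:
V(E, N) = -1 - N²/2 (V(E, N) = -(2 + N*N)/2 = -(2 + N²)/2 = -1 - N²/2)
O = 2057 (O = 20 + 2037 = 2057)
V(-57, -63) + O = (-1 - ½*(-63)²) + 2057 = (-1 - ½*3969) + 2057 = (-1 - 3969/2) + 2057 = -3971/2 + 2057 = 143/2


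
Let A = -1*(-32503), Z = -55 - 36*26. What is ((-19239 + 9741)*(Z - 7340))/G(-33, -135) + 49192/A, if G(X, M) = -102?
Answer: -428647850155/552551 ≈ -7.7576e+5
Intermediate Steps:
Z = -991 (Z = -55 - 936 = -991)
A = 32503
((-19239 + 9741)*(Z - 7340))/G(-33, -135) + 49192/A = ((-19239 + 9741)*(-991 - 7340))/(-102) + 49192/32503 = -9498*(-8331)*(-1/102) + 49192*(1/32503) = 79127838*(-1/102) + 49192/32503 = -13187973/17 + 49192/32503 = -428647850155/552551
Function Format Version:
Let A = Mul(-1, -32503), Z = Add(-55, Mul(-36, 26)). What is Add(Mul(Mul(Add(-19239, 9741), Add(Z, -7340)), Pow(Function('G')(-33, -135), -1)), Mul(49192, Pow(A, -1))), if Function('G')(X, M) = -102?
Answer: Rational(-428647850155, 552551) ≈ -7.7576e+5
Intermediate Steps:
Z = -991 (Z = Add(-55, -936) = -991)
A = 32503
Add(Mul(Mul(Add(-19239, 9741), Add(Z, -7340)), Pow(Function('G')(-33, -135), -1)), Mul(49192, Pow(A, -1))) = Add(Mul(Mul(Add(-19239, 9741), Add(-991, -7340)), Pow(-102, -1)), Mul(49192, Pow(32503, -1))) = Add(Mul(Mul(-9498, -8331), Rational(-1, 102)), Mul(49192, Rational(1, 32503))) = Add(Mul(79127838, Rational(-1, 102)), Rational(49192, 32503)) = Add(Rational(-13187973, 17), Rational(49192, 32503)) = Rational(-428647850155, 552551)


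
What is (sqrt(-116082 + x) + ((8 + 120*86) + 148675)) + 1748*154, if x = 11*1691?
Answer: 428195 + I*sqrt(97481) ≈ 4.282e+5 + 312.22*I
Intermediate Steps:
x = 18601
(sqrt(-116082 + x) + ((8 + 120*86) + 148675)) + 1748*154 = (sqrt(-116082 + 18601) + ((8 + 120*86) + 148675)) + 1748*154 = (sqrt(-97481) + ((8 + 10320) + 148675)) + 269192 = (I*sqrt(97481) + (10328 + 148675)) + 269192 = (I*sqrt(97481) + 159003) + 269192 = (159003 + I*sqrt(97481)) + 269192 = 428195 + I*sqrt(97481)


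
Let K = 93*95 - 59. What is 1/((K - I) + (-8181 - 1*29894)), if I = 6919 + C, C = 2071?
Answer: -1/38289 ≈ -2.6117e-5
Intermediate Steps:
I = 8990 (I = 6919 + 2071 = 8990)
K = 8776 (K = 8835 - 59 = 8776)
1/((K - I) + (-8181 - 1*29894)) = 1/((8776 - 1*8990) + (-8181 - 1*29894)) = 1/((8776 - 8990) + (-8181 - 29894)) = 1/(-214 - 38075) = 1/(-38289) = -1/38289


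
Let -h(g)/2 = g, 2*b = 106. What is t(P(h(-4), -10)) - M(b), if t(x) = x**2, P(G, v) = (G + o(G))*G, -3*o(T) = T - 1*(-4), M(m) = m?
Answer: 971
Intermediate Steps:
b = 53 (b = (1/2)*106 = 53)
o(T) = -4/3 - T/3 (o(T) = -(T - 1*(-4))/3 = -(T + 4)/3 = -(4 + T)/3 = -4/3 - T/3)
h(g) = -2*g
P(G, v) = G*(-4/3 + 2*G/3) (P(G, v) = (G + (-4/3 - G/3))*G = (-4/3 + 2*G/3)*G = G*(-4/3 + 2*G/3))
t(P(h(-4), -10)) - M(b) = (2*(-2*(-4))*(-2 - 2*(-4))/3)**2 - 1*53 = ((2/3)*8*(-2 + 8))**2 - 53 = ((2/3)*8*6)**2 - 53 = 32**2 - 53 = 1024 - 53 = 971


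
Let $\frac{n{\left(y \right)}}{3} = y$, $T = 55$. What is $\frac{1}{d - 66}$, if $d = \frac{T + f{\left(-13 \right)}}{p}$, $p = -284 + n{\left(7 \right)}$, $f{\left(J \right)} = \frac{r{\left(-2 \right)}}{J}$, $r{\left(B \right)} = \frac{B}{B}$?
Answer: $- \frac{3419}{226368} \approx -0.015104$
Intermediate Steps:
$n{\left(y \right)} = 3 y$
$r{\left(B \right)} = 1$
$f{\left(J \right)} = \frac{1}{J}$ ($f{\left(J \right)} = 1 \frac{1}{J} = \frac{1}{J}$)
$p = -263$ ($p = -284 + 3 \cdot 7 = -284 + 21 = -263$)
$d = - \frac{714}{3419}$ ($d = \frac{55 + \frac{1}{-13}}{-263} = \left(55 - \frac{1}{13}\right) \left(- \frac{1}{263}\right) = \frac{714}{13} \left(- \frac{1}{263}\right) = - \frac{714}{3419} \approx -0.20883$)
$\frac{1}{d - 66} = \frac{1}{- \frac{714}{3419} - 66} = \frac{1}{- \frac{226368}{3419}} = - \frac{3419}{226368}$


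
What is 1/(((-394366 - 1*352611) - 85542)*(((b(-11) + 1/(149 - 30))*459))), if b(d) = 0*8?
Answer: -7/22478013 ≈ -3.1142e-7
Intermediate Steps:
b(d) = 0
1/(((-394366 - 1*352611) - 85542)*(((b(-11) + 1/(149 - 30))*459))) = 1/(((-394366 - 1*352611) - 85542)*(((0 + 1/(149 - 30))*459))) = 1/(((-394366 - 352611) - 85542)*(((0 + 1/119)*459))) = 1/((-746977 - 85542)*(((0 + 1/119)*459))) = 1/((-832519)*(((1/119)*459))) = -1/(832519*27/7) = -1/832519*7/27 = -7/22478013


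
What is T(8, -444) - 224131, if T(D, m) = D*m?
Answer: -227683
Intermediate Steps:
T(8, -444) - 224131 = 8*(-444) - 224131 = -3552 - 224131 = -227683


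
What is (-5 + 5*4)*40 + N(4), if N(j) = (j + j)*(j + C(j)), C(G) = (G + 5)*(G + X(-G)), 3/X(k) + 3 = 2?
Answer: 704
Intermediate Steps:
X(k) = -3 (X(k) = 3/(-3 + 2) = 3/(-1) = 3*(-1) = -3)
C(G) = (-3 + G)*(5 + G) (C(G) = (G + 5)*(G - 3) = (5 + G)*(-3 + G) = (-3 + G)*(5 + G))
N(j) = 2*j*(-15 + j² + 3*j) (N(j) = (j + j)*(j + (-15 + j² + 2*j)) = (2*j)*(-15 + j² + 3*j) = 2*j*(-15 + j² + 3*j))
(-5 + 5*4)*40 + N(4) = (-5 + 5*4)*40 + 2*4*(-15 + 4² + 3*4) = (-5 + 20)*40 + 2*4*(-15 + 16 + 12) = 15*40 + 2*4*13 = 600 + 104 = 704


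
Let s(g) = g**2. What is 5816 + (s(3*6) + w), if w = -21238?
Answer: -15098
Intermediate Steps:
5816 + (s(3*6) + w) = 5816 + ((3*6)**2 - 21238) = 5816 + (18**2 - 21238) = 5816 + (324 - 21238) = 5816 - 20914 = -15098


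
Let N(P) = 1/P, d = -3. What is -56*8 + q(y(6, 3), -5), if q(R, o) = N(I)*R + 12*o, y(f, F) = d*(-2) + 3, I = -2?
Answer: -1025/2 ≈ -512.50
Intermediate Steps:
y(f, F) = 9 (y(f, F) = -3*(-2) + 3 = 6 + 3 = 9)
q(R, o) = 12*o - R/2 (q(R, o) = R/(-2) + 12*o = -R/2 + 12*o = 12*o - R/2)
-56*8 + q(y(6, 3), -5) = -56*8 + (12*(-5) - 1/2*9) = -448 + (-60 - 9/2) = -448 - 129/2 = -1025/2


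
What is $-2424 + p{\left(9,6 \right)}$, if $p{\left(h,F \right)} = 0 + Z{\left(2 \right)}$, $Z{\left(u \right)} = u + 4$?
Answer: $-2418$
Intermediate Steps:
$Z{\left(u \right)} = 4 + u$
$p{\left(h,F \right)} = 6$ ($p{\left(h,F \right)} = 0 + \left(4 + 2\right) = 0 + 6 = 6$)
$-2424 + p{\left(9,6 \right)} = -2424 + 6 = -2418$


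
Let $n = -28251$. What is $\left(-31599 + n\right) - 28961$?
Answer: $-88811$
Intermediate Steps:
$\left(-31599 + n\right) - 28961 = \left(-31599 - 28251\right) - 28961 = -59850 - 28961 = -88811$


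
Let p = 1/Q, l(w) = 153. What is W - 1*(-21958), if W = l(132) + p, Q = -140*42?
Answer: 130012679/5880 ≈ 22111.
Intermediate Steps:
Q = -5880
p = -1/5880 (p = 1/(-5880) = -1/5880 ≈ -0.00017007)
W = 899639/5880 (W = 153 - 1/5880 = 899639/5880 ≈ 153.00)
W - 1*(-21958) = 899639/5880 - 1*(-21958) = 899639/5880 + 21958 = 130012679/5880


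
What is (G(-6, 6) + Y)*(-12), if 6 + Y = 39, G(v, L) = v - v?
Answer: -396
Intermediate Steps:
G(v, L) = 0
Y = 33 (Y = -6 + 39 = 33)
(G(-6, 6) + Y)*(-12) = (0 + 33)*(-12) = 33*(-12) = -396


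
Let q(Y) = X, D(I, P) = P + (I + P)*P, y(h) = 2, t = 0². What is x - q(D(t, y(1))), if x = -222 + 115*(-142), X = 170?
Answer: -16722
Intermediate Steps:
t = 0
D(I, P) = P + P*(I + P)
q(Y) = 170
x = -16552 (x = -222 - 16330 = -16552)
x - q(D(t, y(1))) = -16552 - 1*170 = -16552 - 170 = -16722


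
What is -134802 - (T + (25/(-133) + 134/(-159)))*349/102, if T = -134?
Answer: -289770537433/2156994 ≈ -1.3434e+5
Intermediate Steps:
-134802 - (T + (25/(-133) + 134/(-159)))*349/102 = -134802 - (-134 + (25/(-133) + 134/(-159)))*349/102 = -134802 - (-134 + (25*(-1/133) + 134*(-1/159)))*349*(1/102) = -134802 - (-134 + (-25/133 - 134/159))*349/102 = -134802 - (-134 - 21797/21147)*349/102 = -134802 - (-2855495)*349/(21147*102) = -134802 - 1*(-996567755/2156994) = -134802 + 996567755/2156994 = -289770537433/2156994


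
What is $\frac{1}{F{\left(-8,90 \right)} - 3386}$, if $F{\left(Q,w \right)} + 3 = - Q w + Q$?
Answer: $- \frac{1}{2677} \approx -0.00037355$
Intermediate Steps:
$F{\left(Q,w \right)} = -3 + Q - Q w$ ($F{\left(Q,w \right)} = -3 + \left(- Q w + Q\right) = -3 - \left(- Q + Q w\right) = -3 + Q - Q w$)
$\frac{1}{F{\left(-8,90 \right)} - 3386} = \frac{1}{\left(-3 - 8 - \left(-8\right) 90\right) - 3386} = \frac{1}{\left(-3 - 8 + 720\right) - 3386} = \frac{1}{709 - 3386} = \frac{1}{-2677} = - \frac{1}{2677}$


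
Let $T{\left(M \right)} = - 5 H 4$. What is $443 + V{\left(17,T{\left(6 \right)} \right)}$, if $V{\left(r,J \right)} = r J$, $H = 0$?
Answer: $443$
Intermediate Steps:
$T{\left(M \right)} = 0$ ($T{\left(M \right)} = \left(-5\right) 0 \cdot 4 = 0 \cdot 4 = 0$)
$V{\left(r,J \right)} = J r$
$443 + V{\left(17,T{\left(6 \right)} \right)} = 443 + 0 \cdot 17 = 443 + 0 = 443$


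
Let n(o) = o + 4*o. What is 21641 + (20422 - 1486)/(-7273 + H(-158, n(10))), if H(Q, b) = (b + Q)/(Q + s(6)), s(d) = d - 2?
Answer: 12116787775/559967 ≈ 21638.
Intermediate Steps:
s(d) = -2 + d
n(o) = 5*o
H(Q, b) = (Q + b)/(4 + Q) (H(Q, b) = (b + Q)/(Q + (-2 + 6)) = (Q + b)/(Q + 4) = (Q + b)/(4 + Q))
21641 + (20422 - 1486)/(-7273 + H(-158, n(10))) = 21641 + (20422 - 1486)/(-7273 + (-158 + 5*10)/(4 - 158)) = 21641 + 18936/(-7273 + (-158 + 50)/(-154)) = 21641 + 18936/(-7273 - 1/154*(-108)) = 21641 + 18936/(-7273 + 54/77) = 21641 + 18936/(-559967/77) = 21641 + 18936*(-77/559967) = 21641 - 1458072/559967 = 12116787775/559967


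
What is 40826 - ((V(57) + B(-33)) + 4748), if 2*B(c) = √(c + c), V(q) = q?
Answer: 36021 - I*√66/2 ≈ 36021.0 - 4.062*I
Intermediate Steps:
B(c) = √2*√c/2 (B(c) = √(c + c)/2 = √(2*c)/2 = (√2*√c)/2 = √2*√c/2)
40826 - ((V(57) + B(-33)) + 4748) = 40826 - ((57 + √2*√(-33)/2) + 4748) = 40826 - ((57 + √2*(I*√33)/2) + 4748) = 40826 - ((57 + I*√66/2) + 4748) = 40826 - (4805 + I*√66/2) = 40826 + (-4805 - I*√66/2) = 36021 - I*√66/2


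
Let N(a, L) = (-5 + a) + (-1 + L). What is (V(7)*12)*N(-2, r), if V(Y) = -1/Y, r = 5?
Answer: 36/7 ≈ 5.1429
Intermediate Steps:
N(a, L) = -6 + L + a
(V(7)*12)*N(-2, r) = (-1/7*12)*(-6 + 5 - 2) = (-1*⅐*12)*(-3) = -⅐*12*(-3) = -12/7*(-3) = 36/7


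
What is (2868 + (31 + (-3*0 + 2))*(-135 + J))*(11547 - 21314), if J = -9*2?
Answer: 21301827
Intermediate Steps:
J = -18
(2868 + (31 + (-3*0 + 2))*(-135 + J))*(11547 - 21314) = (2868 + (31 + (-3*0 + 2))*(-135 - 18))*(11547 - 21314) = (2868 + (31 + (0 + 2))*(-153))*(-9767) = (2868 + (31 + 2)*(-153))*(-9767) = (2868 + 33*(-153))*(-9767) = (2868 - 5049)*(-9767) = -2181*(-9767) = 21301827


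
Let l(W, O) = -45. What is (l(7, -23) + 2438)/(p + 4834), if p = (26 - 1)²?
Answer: 2393/5459 ≈ 0.43836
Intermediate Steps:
p = 625 (p = 25² = 625)
(l(7, -23) + 2438)/(p + 4834) = (-45 + 2438)/(625 + 4834) = 2393/5459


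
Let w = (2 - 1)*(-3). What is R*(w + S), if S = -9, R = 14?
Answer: -168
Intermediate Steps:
w = -3 (w = 1*(-3) = -3)
R*(w + S) = 14*(-3 - 9) = 14*(-12) = -168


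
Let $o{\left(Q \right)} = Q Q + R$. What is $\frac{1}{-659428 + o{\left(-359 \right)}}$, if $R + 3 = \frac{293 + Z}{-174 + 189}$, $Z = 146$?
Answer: $- \frac{15}{7957811} \approx -1.8849 \cdot 10^{-6}$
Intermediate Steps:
$R = \frac{394}{15}$ ($R = -3 + \frac{293 + 146}{-174 + 189} = -3 + \frac{439}{15} = \frac{394}{15} \approx 26.267$)
$o{\left(Q \right)} = \frac{394}{15} + Q^{2}$ ($o{\left(Q \right)} = Q Q + \frac{394}{15} = Q^{2} + \frac{394}{15} = \frac{394}{15} + Q^{2}$)
$\frac{1}{-659428 + o{\left(-359 \right)}} = \frac{1}{-659428 + \left(\frac{394}{15} + \left(-359\right)^{2}\right)} = \frac{1}{-659428 + \left(\frac{394}{15} + 128881\right)} = \frac{1}{-659428 + \frac{1933609}{15}} = \frac{1}{- \frac{7957811}{15}} = - \frac{15}{7957811}$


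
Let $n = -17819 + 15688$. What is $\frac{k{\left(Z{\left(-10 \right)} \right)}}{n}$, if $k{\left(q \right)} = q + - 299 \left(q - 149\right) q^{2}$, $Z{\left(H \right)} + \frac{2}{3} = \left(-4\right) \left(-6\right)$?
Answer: $- \frac{552343330}{57537} \approx -9599.8$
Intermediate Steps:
$Z{\left(H \right)} = \frac{70}{3}$ ($Z{\left(H \right)} = - \frac{2}{3} - -24 = - \frac{2}{3} + 24 = \frac{70}{3}$)
$n = -2131$
$k{\left(q \right)} = q + q^{2} \left(44551 - 299 q\right)$ ($k{\left(q \right)} = q + - 299 \left(-149 + q\right) q^{2} = q + \left(44551 - 299 q\right) q^{2} = q + q^{2} \left(44551 - 299 q\right)$)
$\frac{k{\left(Z{\left(-10 \right)} \right)}}{n} = \frac{\frac{70}{3} \left(1 - 299 \left(\frac{70}{3}\right)^{2} + 44551 \cdot \frac{70}{3}\right)}{-2131} = \frac{70 \left(1 - \frac{1465100}{9} + \frac{3118570}{3}\right)}{3} \left(- \frac{1}{2131}\right) = \frac{70}{3} \cdot \frac{7890619}{9} \left(- \frac{1}{2131}\right) = \frac{552343330}{27} \left(- \frac{1}{2131}\right) = - \frac{552343330}{57537}$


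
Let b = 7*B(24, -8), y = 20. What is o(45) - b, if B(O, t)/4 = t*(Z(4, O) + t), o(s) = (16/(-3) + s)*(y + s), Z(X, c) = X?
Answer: 5047/3 ≈ 1682.3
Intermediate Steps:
o(s) = (20 + s)*(-16/3 + s) (o(s) = (16/(-3) + s)*(20 + s) = (16*(-1/3) + s)*(20 + s) = (-16/3 + s)*(20 + s) = (20 + s)*(-16/3 + s))
B(O, t) = 4*t*(4 + t) (B(O, t) = 4*(t*(4 + t)) = 4*t*(4 + t))
b = 896 (b = 7*(4*(-8)*(4 - 8)) = 7*(4*(-8)*(-4)) = 7*128 = 896)
o(45) - b = (-320/3 + 45**2 + (44/3)*45) - 1*896 = (-320/3 + 2025 + 660) - 896 = 7735/3 - 896 = 5047/3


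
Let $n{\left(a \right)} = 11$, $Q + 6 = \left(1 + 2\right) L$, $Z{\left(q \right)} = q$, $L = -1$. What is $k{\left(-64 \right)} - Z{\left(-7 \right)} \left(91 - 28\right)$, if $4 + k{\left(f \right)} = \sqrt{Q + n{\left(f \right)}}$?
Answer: $437 + \sqrt{2} \approx 438.41$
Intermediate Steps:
$Q = -9$ ($Q = -6 + \left(1 + 2\right) \left(-1\right) = -6 + 3 \left(-1\right) = -6 - 3 = -9$)
$k{\left(f \right)} = -4 + \sqrt{2}$ ($k{\left(f \right)} = -4 + \sqrt{-9 + 11} = -4 + \sqrt{2}$)
$k{\left(-64 \right)} - Z{\left(-7 \right)} \left(91 - 28\right) = \left(-4 + \sqrt{2}\right) - - 7 \left(91 - 28\right) = \left(-4 + \sqrt{2}\right) - \left(-7\right) 63 = \left(-4 + \sqrt{2}\right) - -441 = \left(-4 + \sqrt{2}\right) + 441 = 437 + \sqrt{2}$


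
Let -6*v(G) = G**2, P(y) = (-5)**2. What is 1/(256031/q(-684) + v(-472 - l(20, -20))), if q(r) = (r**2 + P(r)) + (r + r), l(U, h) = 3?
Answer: -2799078/105255459439 ≈ -2.6593e-5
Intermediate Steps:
P(y) = 25
q(r) = 25 + r**2 + 2*r (q(r) = (r**2 + 25) + (r + r) = (25 + r**2) + 2*r = 25 + r**2 + 2*r)
v(G) = -G**2/6
1/(256031/q(-684) + v(-472 - l(20, -20))) = 1/(256031/(25 + (-684)**2 + 2*(-684)) - (-472 - 1*3)**2/6) = 1/(256031/(25 + 467856 - 1368) - (-472 - 3)**2/6) = 1/(256031/466513 - 1/6*(-475)**2) = 1/(256031*(1/466513) - 1/6*225625) = 1/(256031/466513 - 225625/6) = 1/(-105255459439/2799078) = -2799078/105255459439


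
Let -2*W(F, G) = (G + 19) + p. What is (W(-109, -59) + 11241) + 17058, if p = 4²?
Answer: 28311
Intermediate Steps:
p = 16
W(F, G) = -35/2 - G/2 (W(F, G) = -((G + 19) + 16)/2 = -((19 + G) + 16)/2 = -(35 + G)/2 = -35/2 - G/2)
(W(-109, -59) + 11241) + 17058 = ((-35/2 - ½*(-59)) + 11241) + 17058 = ((-35/2 + 59/2) + 11241) + 17058 = (12 + 11241) + 17058 = 11253 + 17058 = 28311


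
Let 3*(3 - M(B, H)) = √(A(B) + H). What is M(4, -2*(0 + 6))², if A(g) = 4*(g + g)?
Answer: 101/9 - 4*√5 ≈ 2.2780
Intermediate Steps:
A(g) = 8*g (A(g) = 4*(2*g) = 8*g)
M(B, H) = 3 - √(H + 8*B)/3 (M(B, H) = 3 - √(8*B + H)/3 = 3 - √(H + 8*B)/3)
M(4, -2*(0 + 6))² = (3 - √(-2*(0 + 6) + 8*4)/3)² = (3 - √(-2*6 + 32)/3)² = (3 - √(-12 + 32)/3)² = (3 - 2*√5/3)²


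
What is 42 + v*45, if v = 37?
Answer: 1707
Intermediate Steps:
42 + v*45 = 42 + 37*45 = 42 + 1665 = 1707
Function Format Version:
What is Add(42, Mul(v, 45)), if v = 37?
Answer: 1707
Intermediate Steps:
Add(42, Mul(v, 45)) = Add(42, Mul(37, 45)) = Add(42, 1665) = 1707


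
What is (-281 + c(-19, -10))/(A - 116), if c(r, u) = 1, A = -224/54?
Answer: 1890/811 ≈ 2.3305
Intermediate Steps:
A = -112/27 (A = -224/54 = -7*16/27 = -112/27 ≈ -4.1481)
(-281 + c(-19, -10))/(A - 116) = (-281 + 1)/(-112/27 - 116) = -280/(-3244/27) = -280*(-27/3244) = 1890/811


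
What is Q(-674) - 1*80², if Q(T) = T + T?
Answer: -7748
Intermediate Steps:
Q(T) = 2*T
Q(-674) - 1*80² = 2*(-674) - 1*80² = -1348 - 1*6400 = -1348 - 6400 = -7748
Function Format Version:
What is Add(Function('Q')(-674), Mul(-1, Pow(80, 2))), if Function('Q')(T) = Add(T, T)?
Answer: -7748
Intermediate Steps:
Function('Q')(T) = Mul(2, T)
Add(Function('Q')(-674), Mul(-1, Pow(80, 2))) = Add(Mul(2, -674), Mul(-1, Pow(80, 2))) = Add(-1348, Mul(-1, 6400)) = Add(-1348, -6400) = -7748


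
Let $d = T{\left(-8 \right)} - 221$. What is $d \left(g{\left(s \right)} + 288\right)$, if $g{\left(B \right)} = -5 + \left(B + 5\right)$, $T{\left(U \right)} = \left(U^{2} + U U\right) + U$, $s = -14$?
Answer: $-27674$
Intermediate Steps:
$T{\left(U \right)} = U + 2 U^{2}$ ($T{\left(U \right)} = \left(U^{2} + U^{2}\right) + U = 2 U^{2} + U = U + 2 U^{2}$)
$d = -101$ ($d = - 8 \left(1 + 2 \left(-8\right)\right) - 221 = - 8 \left(1 - 16\right) - 221 = \left(-8\right) \left(-15\right) - 221 = 120 - 221 = -101$)
$g{\left(B \right)} = B$ ($g{\left(B \right)} = -5 + \left(5 + B\right) = B$)
$d \left(g{\left(s \right)} + 288\right) = - 101 \left(-14 + 288\right) = \left(-101\right) 274 = -27674$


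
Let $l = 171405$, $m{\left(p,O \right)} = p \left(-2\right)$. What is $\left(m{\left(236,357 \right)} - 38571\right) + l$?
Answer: $132362$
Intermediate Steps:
$m{\left(p,O \right)} = - 2 p$
$\left(m{\left(236,357 \right)} - 38571\right) + l = \left(\left(-2\right) 236 - 38571\right) + 171405 = \left(-472 - 38571\right) + 171405 = -39043 + 171405 = 132362$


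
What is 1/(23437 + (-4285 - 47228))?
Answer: -1/28076 ≈ -3.5618e-5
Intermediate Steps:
1/(23437 + (-4285 - 47228)) = 1/(23437 - 51513) = 1/(-28076) = -1/28076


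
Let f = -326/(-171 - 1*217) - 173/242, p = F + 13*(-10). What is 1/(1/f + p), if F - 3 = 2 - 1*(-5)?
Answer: -1471/164783 ≈ -0.0089269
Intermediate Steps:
F = 10 (F = 3 + (2 - 1*(-5)) = 3 + (2 + 5) = 3 + 7 = 10)
p = -120 (p = 10 + 13*(-10) = 10 - 130 = -120)
f = 1471/11737 (f = -326/(-171 - 217) - 173*1/242 = -326/(-388) - 173/242 = -326*(-1/388) - 173/242 = 163/194 - 173/242 = 1471/11737 ≈ 0.12533)
1/(1/f + p) = 1/(1/(1471/11737) - 120) = 1/(11737/1471 - 120) = 1/(-164783/1471) = -1471/164783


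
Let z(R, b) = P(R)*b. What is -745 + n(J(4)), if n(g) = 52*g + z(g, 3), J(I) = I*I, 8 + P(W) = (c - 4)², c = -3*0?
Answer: 111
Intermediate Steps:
c = 0
P(W) = 8 (P(W) = -8 + (0 - 4)² = -8 + (-4)² = -8 + 16 = 8)
J(I) = I²
z(R, b) = 8*b
n(g) = 24 + 52*g (n(g) = 52*g + 8*3 = 52*g + 24 = 24 + 52*g)
-745 + n(J(4)) = -745 + (24 + 52*4²) = -745 + (24 + 52*16) = -745 + (24 + 832) = -745 + 856 = 111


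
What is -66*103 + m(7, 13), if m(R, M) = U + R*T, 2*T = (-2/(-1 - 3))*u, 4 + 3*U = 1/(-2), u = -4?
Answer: -13613/2 ≈ -6806.5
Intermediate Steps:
U = -3/2 (U = -4/3 + (⅓)/(-2) = -4/3 + (⅓)*(-½) = -4/3 - ⅙ = -3/2 ≈ -1.5000)
T = -1 (T = ((-2/(-1 - 3))*(-4))/2 = ((-2/(-4))*(-4))/2 = (-¼*(-2)*(-4))/2 = ((½)*(-4))/2 = (½)*(-2) = -1)
m(R, M) = -3/2 - R (m(R, M) = -3/2 + R*(-1) = -3/2 - R)
-66*103 + m(7, 13) = -66*103 + (-3/2 - 1*7) = -6798 + (-3/2 - 7) = -6798 - 17/2 = -13613/2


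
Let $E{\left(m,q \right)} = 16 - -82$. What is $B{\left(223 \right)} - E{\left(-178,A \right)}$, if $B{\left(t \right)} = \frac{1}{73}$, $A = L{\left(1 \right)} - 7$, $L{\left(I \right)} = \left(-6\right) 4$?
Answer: $- \frac{7153}{73} \approx -97.986$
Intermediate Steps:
$L{\left(I \right)} = -24$
$A = -31$ ($A = -24 - 7 = -31$)
$E{\left(m,q \right)} = 98$ ($E{\left(m,q \right)} = 16 + 82 = 98$)
$B{\left(t \right)} = \frac{1}{73}$
$B{\left(223 \right)} - E{\left(-178,A \right)} = \frac{1}{73} - 98 = - \frac{7153}{73}$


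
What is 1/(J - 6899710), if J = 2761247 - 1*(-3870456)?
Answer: -1/268007 ≈ -3.7312e-6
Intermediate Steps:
J = 6631703 (J = 2761247 + 3870456 = 6631703)
1/(J - 6899710) = 1/(6631703 - 6899710) = 1/(-268007) = -1/268007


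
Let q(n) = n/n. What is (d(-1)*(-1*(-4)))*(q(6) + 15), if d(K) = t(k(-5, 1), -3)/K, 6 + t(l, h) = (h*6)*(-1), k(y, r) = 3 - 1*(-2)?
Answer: -768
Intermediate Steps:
k(y, r) = 5 (k(y, r) = 3 + 2 = 5)
q(n) = 1
t(l, h) = -6 - 6*h (t(l, h) = -6 + (h*6)*(-1) = -6 + (6*h)*(-1) = -6 - 6*h)
d(K) = 12/K (d(K) = (-6 - 6*(-3))/K = (-6 + 18)/K = 12/K)
(d(-1)*(-1*(-4)))*(q(6) + 15) = ((12/(-1))*(-1*(-4)))*(1 + 15) = ((12*(-1))*4)*16 = -12*4*16 = -48*16 = -768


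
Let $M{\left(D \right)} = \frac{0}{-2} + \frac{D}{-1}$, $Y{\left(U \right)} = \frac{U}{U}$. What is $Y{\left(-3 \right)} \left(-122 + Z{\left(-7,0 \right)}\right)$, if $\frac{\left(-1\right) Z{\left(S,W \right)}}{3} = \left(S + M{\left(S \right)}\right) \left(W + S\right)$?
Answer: $-122$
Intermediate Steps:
$Y{\left(U \right)} = 1$
$M{\left(D \right)} = - D$ ($M{\left(D \right)} = 0 \left(- \frac{1}{2}\right) + D \left(-1\right) = 0 - D = - D$)
$Z{\left(S,W \right)} = 0$ ($Z{\left(S,W \right)} = - 3 \left(S - S\right) \left(W + S\right) = - 3 \cdot 0 \left(S + W\right) = \left(-3\right) 0 = 0$)
$Y{\left(-3 \right)} \left(-122 + Z{\left(-7,0 \right)}\right) = 1 \left(-122 + 0\right) = 1 \left(-122\right) = -122$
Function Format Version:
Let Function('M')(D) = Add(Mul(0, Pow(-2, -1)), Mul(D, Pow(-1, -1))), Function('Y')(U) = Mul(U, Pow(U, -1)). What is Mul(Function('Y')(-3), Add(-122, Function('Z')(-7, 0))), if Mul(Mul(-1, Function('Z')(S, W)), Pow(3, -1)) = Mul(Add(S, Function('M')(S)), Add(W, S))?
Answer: -122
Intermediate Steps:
Function('Y')(U) = 1
Function('M')(D) = Mul(-1, D) (Function('M')(D) = Add(Mul(0, Rational(-1, 2)), Mul(D, -1)) = Add(0, Mul(-1, D)) = Mul(-1, D))
Function('Z')(S, W) = 0 (Function('Z')(S, W) = Mul(-3, Mul(Add(S, Mul(-1, S)), Add(W, S))) = Mul(-3, Mul(0, Add(S, W))) = Mul(-3, 0) = 0)
Mul(Function('Y')(-3), Add(-122, Function('Z')(-7, 0))) = Mul(1, Add(-122, 0)) = Mul(1, -122) = -122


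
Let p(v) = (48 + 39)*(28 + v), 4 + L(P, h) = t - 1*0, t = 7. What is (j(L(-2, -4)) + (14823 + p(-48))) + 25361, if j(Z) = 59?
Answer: 38503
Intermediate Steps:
L(P, h) = 3 (L(P, h) = -4 + (7 - 1*0) = -4 + (7 + 0) = -4 + 7 = 3)
p(v) = 2436 + 87*v (p(v) = 87*(28 + v) = 2436 + 87*v)
(j(L(-2, -4)) + (14823 + p(-48))) + 25361 = (59 + (14823 + (2436 + 87*(-48)))) + 25361 = (59 + (14823 + (2436 - 4176))) + 25361 = (59 + (14823 - 1740)) + 25361 = (59 + 13083) + 25361 = 13142 + 25361 = 38503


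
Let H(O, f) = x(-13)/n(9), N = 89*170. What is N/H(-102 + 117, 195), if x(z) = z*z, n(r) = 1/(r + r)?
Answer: 7565/1521 ≈ 4.9737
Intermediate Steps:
n(r) = 1/(2*r)
N = 15130
x(z) = z**2
H(O, f) = 3042 (H(O, f) = (-13)**2/(((1/2)/9)) = 169/(((1/2)*(1/9))) = 169/(1/18) = 169*18 = 3042)
N/H(-102 + 117, 195) = 15130/3042 = 15130*(1/3042) = 7565/1521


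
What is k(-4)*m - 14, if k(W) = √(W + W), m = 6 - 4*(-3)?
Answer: -14 + 36*I*√2 ≈ -14.0 + 50.912*I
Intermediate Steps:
m = 18 (m = 6 + 12 = 18)
k(W) = √2*√W (k(W) = √(2*W) = √2*√W)
k(-4)*m - 14 = (√2*√(-4))*18 - 14 = (√2*(2*I))*18 - 14 = (2*I*√2)*18 - 14 = 36*I*√2 - 14 = -14 + 36*I*√2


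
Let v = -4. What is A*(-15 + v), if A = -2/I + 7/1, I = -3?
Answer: -437/3 ≈ -145.67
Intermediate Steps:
A = 23/3 (A = -2/(-3) + 7/1 = -2*(-⅓) + 7*1 = ⅔ + 7 = 23/3 ≈ 7.6667)
A*(-15 + v) = 23*(-15 - 4)/3 = (23/3)*(-19) = -437/3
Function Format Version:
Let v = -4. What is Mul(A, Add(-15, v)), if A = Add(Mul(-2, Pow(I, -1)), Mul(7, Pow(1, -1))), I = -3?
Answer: Rational(-437, 3) ≈ -145.67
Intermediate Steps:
A = Rational(23, 3) (A = Add(Mul(-2, Pow(-3, -1)), Mul(7, Pow(1, -1))) = Add(Mul(-2, Rational(-1, 3)), Mul(7, 1)) = Add(Rational(2, 3), 7) = Rational(23, 3) ≈ 7.6667)
Mul(A, Add(-15, v)) = Mul(Rational(23, 3), Add(-15, -4)) = Mul(Rational(23, 3), -19) = Rational(-437, 3)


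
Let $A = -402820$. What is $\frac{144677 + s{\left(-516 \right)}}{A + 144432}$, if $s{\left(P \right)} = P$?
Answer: $- \frac{144161}{258388} \approx -0.55792$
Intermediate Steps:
$\frac{144677 + s{\left(-516 \right)}}{A + 144432} = \frac{144677 - 516}{-402820 + 144432} = \frac{144161}{-258388} = 144161 \left(- \frac{1}{258388}\right) = - \frac{144161}{258388}$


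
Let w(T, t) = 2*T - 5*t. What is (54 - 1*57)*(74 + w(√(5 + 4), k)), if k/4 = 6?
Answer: 120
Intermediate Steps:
k = 24 (k = 4*6 = 24)
w(T, t) = -5*t + 2*T
(54 - 1*57)*(74 + w(√(5 + 4), k)) = (54 - 1*57)*(74 + (-5*24 + 2*√(5 + 4))) = (54 - 57)*(74 + (-120 + 2*√9)) = -3*(74 + (-120 + 2*3)) = -3*(74 + (-120 + 6)) = -3*(74 - 114) = -3*(-40) = 120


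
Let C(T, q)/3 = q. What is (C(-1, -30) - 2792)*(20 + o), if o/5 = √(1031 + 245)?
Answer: -57640 - 28820*√319 ≈ -5.7238e+5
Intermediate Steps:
C(T, q) = 3*q
o = 10*√319 (o = 5*√(1031 + 245) = 5*√1276 = 5*(2*√319) = 10*√319 ≈ 178.61)
(C(-1, -30) - 2792)*(20 + o) = (3*(-30) - 2792)*(20 + 10*√319) = (-90 - 2792)*(20 + 10*√319) = -2882*(20 + 10*√319) = -57640 - 28820*√319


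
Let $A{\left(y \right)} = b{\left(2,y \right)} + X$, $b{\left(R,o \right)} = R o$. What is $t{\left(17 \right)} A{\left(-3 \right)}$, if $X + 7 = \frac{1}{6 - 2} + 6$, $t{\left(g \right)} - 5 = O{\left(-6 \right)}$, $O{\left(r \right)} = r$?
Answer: $\frac{27}{4} \approx 6.75$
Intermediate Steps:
$t{\left(g \right)} = -1$ ($t{\left(g \right)} = 5 - 6 = -1$)
$X = - \frac{3}{4}$ ($X = -7 + \left(\frac{1}{6 - 2} + 6\right) = -7 + \left(\frac{1}{4} + 6\right) = -7 + \frac{25}{4} = - \frac{3}{4} \approx -0.75$)
$A{\left(y \right)} = - \frac{3}{4} + 2 y$ ($A{\left(y \right)} = 2 y - \frac{3}{4} = - \frac{3}{4} + 2 y$)
$t{\left(17 \right)} A{\left(-3 \right)} = - (- \frac{3}{4} + 2 \left(-3\right)) = - (- \frac{3}{4} - 6) = \left(-1\right) \left(- \frac{27}{4}\right) = \frac{27}{4}$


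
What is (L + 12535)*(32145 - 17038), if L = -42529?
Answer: -453119358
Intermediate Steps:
(L + 12535)*(32145 - 17038) = (-42529 + 12535)*(32145 - 17038) = -29994*15107 = -453119358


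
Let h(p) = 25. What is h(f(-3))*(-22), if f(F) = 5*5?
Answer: -550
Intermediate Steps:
f(F) = 25
h(f(-3))*(-22) = 25*(-22) = -550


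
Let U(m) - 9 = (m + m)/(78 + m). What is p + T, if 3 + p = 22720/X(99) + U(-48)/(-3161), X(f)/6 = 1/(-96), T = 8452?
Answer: -193513696/545 ≈ -3.5507e+5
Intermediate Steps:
X(f) = -1/16 (X(f) = 6/(-96) = 6*(-1/96) = -1/16)
U(m) = 9 + 2*m/(78 + m) (U(m) = 9 + (m + m)/(78 + m) = 9 + (2*m)/(78 + m) = 9 + 2*m/(78 + m))
p = -198120036/545 (p = -3 + (22720/(-1/16) + ((702 + 11*(-48))/(78 - 48))/(-3161)) = -3 + (22720*(-16) + ((702 - 528)/30)*(-1/3161)) = -3 + (-363520 + ((1/30)*174)*(-1/3161)) = -3 + (-363520 + (29/5)*(-1/3161)) = -3 + (-363520 - 1/545) = -3 - 198118401/545 = -198120036/545 ≈ -3.6352e+5)
p + T = -198120036/545 + 8452 = -193513696/545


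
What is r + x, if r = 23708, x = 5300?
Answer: 29008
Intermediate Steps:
r + x = 23708 + 5300 = 29008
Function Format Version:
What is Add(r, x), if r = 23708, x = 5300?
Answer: 29008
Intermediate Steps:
Add(r, x) = Add(23708, 5300) = 29008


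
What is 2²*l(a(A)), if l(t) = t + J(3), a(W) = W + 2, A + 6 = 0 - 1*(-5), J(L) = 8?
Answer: 36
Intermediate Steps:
A = -1 (A = -6 + (0 - 1*(-5)) = -6 + (0 + 5) = -6 + 5 = -1)
a(W) = 2 + W
l(t) = 8 + t (l(t) = t + 8 = 8 + t)
2²*l(a(A)) = 2²*(8 + (2 - 1)) = 4*(8 + 1) = 4*9 = 36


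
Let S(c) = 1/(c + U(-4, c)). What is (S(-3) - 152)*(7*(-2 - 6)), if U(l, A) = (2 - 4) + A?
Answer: 8519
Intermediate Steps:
U(l, A) = -2 + A
S(c) = 1/(-2 + 2*c) (S(c) = 1/(c + (-2 + c)) = 1/(-2 + 2*c))
(S(-3) - 152)*(7*(-2 - 6)) = (1/(2*(-1 - 3)) - 152)*(7*(-2 - 6)) = ((½)/(-4) - 152)*(7*(-8)) = ((½)*(-¼) - 152)*(-56) = (-⅛ - 152)*(-56) = -1217/8*(-56) = 8519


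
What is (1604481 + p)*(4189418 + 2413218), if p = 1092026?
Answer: 17804054192452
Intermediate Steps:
(1604481 + p)*(4189418 + 2413218) = (1604481 + 1092026)*(4189418 + 2413218) = 2696507*6602636 = 17804054192452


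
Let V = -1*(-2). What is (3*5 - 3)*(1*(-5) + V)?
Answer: -36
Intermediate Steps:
V = 2
(3*5 - 3)*(1*(-5) + V) = (3*5 - 3)*(1*(-5) + 2) = (15 - 3)*(-5 + 2) = 12*(-3) = -36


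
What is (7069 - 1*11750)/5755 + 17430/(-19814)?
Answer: -96529492/57014785 ≈ -1.6931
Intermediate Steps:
(7069 - 1*11750)/5755 + 17430/(-19814) = (7069 - 11750)*(1/5755) + 17430*(-1/19814) = -4681*1/5755 - 8715/9907 = -4681/5755 - 8715/9907 = -96529492/57014785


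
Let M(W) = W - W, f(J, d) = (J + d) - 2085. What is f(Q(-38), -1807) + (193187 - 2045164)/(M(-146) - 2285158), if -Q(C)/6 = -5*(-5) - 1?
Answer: -9221045711/2285158 ≈ -4035.2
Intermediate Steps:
Q(C) = -144 (Q(C) = -6*(-5*(-5) - 1) = -6*(25 - 1) = -6*24 = -144)
f(J, d) = -2085 + J + d
M(W) = 0
f(Q(-38), -1807) + (193187 - 2045164)/(M(-146) - 2285158) = (-2085 - 144 - 1807) + (193187 - 2045164)/(0 - 2285158) = -4036 - 1851977/(-2285158) = -4036 - 1851977*(-1/2285158) = -4036 + 1851977/2285158 = -9221045711/2285158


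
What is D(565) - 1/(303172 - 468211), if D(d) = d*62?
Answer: 5781316171/165039 ≈ 35030.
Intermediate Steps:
D(d) = 62*d
D(565) - 1/(303172 - 468211) = 62*565 - 1/(303172 - 468211) = 35030 - 1/(-165039) = 35030 - 1*(-1/165039) = 35030 + 1/165039 = 5781316171/165039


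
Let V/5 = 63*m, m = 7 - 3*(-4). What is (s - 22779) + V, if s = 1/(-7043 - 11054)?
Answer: -303921019/18097 ≈ -16794.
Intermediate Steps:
m = 19 (m = 7 + 12 = 19)
s = -1/18097 (s = 1/(-18097) = -1/18097 ≈ -5.5258e-5)
V = 5985 (V = 5*(63*19) = 5*1197 = 5985)
(s - 22779) + V = (-1/18097 - 22779) + 5985 = -412231564/18097 + 5985 = -303921019/18097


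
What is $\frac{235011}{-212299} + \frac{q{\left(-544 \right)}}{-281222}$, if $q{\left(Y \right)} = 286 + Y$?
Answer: $- \frac{33017745150}{29851574689} \approx -1.1061$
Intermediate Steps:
$\frac{235011}{-212299} + \frac{q{\left(-544 \right)}}{-281222} = \frac{235011}{-212299} + \frac{286 - 544}{-281222} = 235011 \left(- \frac{1}{212299}\right) - - \frac{129}{140611} = - \frac{235011}{212299} + \frac{129}{140611} = - \frac{33017745150}{29851574689}$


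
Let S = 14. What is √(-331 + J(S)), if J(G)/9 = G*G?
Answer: √1433 ≈ 37.855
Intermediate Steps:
J(G) = 9*G² (J(G) = 9*(G*G) = 9*G²)
√(-331 + J(S)) = √(-331 + 9*14²) = √(-331 + 9*196) = √(-331 + 1764) = √1433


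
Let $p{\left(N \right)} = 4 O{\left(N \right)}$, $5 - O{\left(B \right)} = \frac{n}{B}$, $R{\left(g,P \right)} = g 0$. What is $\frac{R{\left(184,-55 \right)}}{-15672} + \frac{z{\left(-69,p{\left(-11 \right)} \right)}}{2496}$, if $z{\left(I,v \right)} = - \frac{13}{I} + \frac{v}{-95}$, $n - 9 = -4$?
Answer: $- \frac{595}{35994816} \approx -1.653 \cdot 10^{-5}$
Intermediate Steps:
$n = 5$ ($n = 9 - 4 = 5$)
$R{\left(g,P \right)} = 0$
$O{\left(B \right)} = 5 - \frac{5}{B}$
$p{\left(N \right)} = 20 - \frac{20}{N}$ ($p{\left(N \right)} = 4 \left(5 - \frac{5}{N}\right) = 20 - \frac{20}{N}$)
$z{\left(I,v \right)} = - \frac{13}{I} - \frac{v}{95}$ ($z{\left(I,v \right)} = - \frac{13}{I} + v \left(- \frac{1}{95}\right) = - \frac{13}{I} - \frac{v}{95}$)
$\frac{R{\left(184,-55 \right)}}{-15672} + \frac{z{\left(-69,p{\left(-11 \right)} \right)}}{2496} = \frac{0}{-15672} + \frac{- \frac{13}{-69} - \frac{20 - \frac{20}{-11}}{95}}{2496} = 0 \left(- \frac{1}{15672}\right) + \left(\left(-13\right) \left(- \frac{1}{69}\right) - \frac{20 - - \frac{20}{11}}{95}\right) \frac{1}{2496} = 0 + \left(\frac{13}{69} - \frac{20 + \frac{20}{11}}{95}\right) \frac{1}{2496} = 0 + \left(\frac{13}{69} - \frac{48}{209}\right) \frac{1}{2496} = 0 - \frac{595}{35994816} = - \frac{595}{35994816}$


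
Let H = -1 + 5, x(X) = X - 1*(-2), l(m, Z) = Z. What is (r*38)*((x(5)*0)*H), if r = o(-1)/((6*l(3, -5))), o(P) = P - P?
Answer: 0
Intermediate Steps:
o(P) = 0
x(X) = 2 + X (x(X) = X + 2 = 2 + X)
H = 4
r = 0 (r = 0/((6*(-5))) = 0/(-30) = 0*(-1/30) = 0)
(r*38)*((x(5)*0)*H) = (0*38)*(((2 + 5)*0)*4) = 0*((7*0)*4) = 0*(0*4) = 0*0 = 0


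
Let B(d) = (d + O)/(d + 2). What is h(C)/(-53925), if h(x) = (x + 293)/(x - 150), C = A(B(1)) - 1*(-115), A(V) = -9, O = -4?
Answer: 133/790900 ≈ 0.00016816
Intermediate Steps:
B(d) = (-4 + d)/(2 + d) (B(d) = (d - 4)/(d + 2) = (-4 + d)/(2 + d))
C = 106 (C = -9 - 1*(-115) = -9 + 115 = 106)
h(x) = (293 + x)/(-150 + x)
h(C)/(-53925) = ((293 + 106)/(-150 + 106))/(-53925) = (399/(-44))*(-1/53925) = -1/44*399*(-1/53925) = -399/44*(-1/53925) = 133/790900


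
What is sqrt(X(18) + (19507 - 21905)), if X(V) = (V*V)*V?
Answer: sqrt(3434) ≈ 58.600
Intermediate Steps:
X(V) = V**3 (X(V) = V**2*V = V**3)
sqrt(X(18) + (19507 - 21905)) = sqrt(18**3 + (19507 - 21905)) = sqrt(5832 - 2398) = sqrt(3434)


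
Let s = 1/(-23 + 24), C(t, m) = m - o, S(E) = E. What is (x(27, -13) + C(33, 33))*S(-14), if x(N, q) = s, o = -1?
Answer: -490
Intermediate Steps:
C(t, m) = 1 + m (C(t, m) = m - 1*(-1) = m + 1 = 1 + m)
s = 1 (s = 1/1 = 1)
x(N, q) = 1
(x(27, -13) + C(33, 33))*S(-14) = (1 + (1 + 33))*(-14) = (1 + 34)*(-14) = 35*(-14) = -490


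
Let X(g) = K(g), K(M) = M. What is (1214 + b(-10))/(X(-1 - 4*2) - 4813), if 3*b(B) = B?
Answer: -1816/7233 ≈ -0.25107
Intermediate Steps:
b(B) = B/3
X(g) = g
(1214 + b(-10))/(X(-1 - 4*2) - 4813) = (1214 + (⅓)*(-10))/((-1 - 4*2) - 4813) = (1214 - 10/3)/((-1 - 8) - 4813) = 3632/(3*(-9 - 4813)) = (3632/3)/(-4822) = (3632/3)*(-1/4822) = -1816/7233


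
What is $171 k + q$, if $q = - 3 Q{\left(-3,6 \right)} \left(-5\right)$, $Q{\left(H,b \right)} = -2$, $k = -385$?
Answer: $-65865$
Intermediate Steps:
$q = -30$ ($q = \left(-3\right) \left(-2\right) \left(-5\right) = 6 \left(-5\right) = -30$)
$171 k + q = 171 \left(-385\right) - 30 = -65835 - 30 = -65865$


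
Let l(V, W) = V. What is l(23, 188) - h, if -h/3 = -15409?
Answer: -46204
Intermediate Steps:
h = 46227 (h = -3*(-15409) = 46227)
l(23, 188) - h = 23 - 1*46227 = 23 - 46227 = -46204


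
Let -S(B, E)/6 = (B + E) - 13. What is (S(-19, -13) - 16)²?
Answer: 64516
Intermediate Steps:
S(B, E) = 78 - 6*B - 6*E (S(B, E) = -6*((B + E) - 13) = -6*(-13 + B + E) = 78 - 6*B - 6*E)
(S(-19, -13) - 16)² = ((78 - 6*(-19) - 6*(-13)) - 16)² = ((78 + 114 + 78) - 16)² = (270 - 16)² = 254² = 64516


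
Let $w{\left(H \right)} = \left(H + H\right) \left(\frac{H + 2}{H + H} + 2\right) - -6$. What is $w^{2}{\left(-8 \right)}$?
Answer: $1024$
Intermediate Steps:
$w{\left(H \right)} = 6 + 2 H \left(2 + \frac{2 + H}{2 H}\right)$ ($w{\left(H \right)} = 2 H \left(\frac{2 + H}{2 H} + 2\right) + 6 = 2 H \left(2 + \frac{2 + H}{2 H}\right) + 6 = 6 + 2 H \left(2 + \frac{2 + H}{2 H}\right)$)
$w^{2}{\left(-8 \right)} = \left(8 + 5 \left(-8\right)\right)^{2} = \left(8 - 40\right)^{2} = \left(-32\right)^{2} = 1024$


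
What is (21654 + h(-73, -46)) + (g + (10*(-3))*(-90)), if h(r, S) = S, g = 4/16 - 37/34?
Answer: 1652887/68 ≈ 24307.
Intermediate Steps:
g = -57/68 (g = 4*(1/16) - 37*1/34 = ¼ - 37/34 = -57/68 ≈ -0.83823)
(21654 + h(-73, -46)) + (g + (10*(-3))*(-90)) = (21654 - 46) + (-57/68 + (10*(-3))*(-90)) = 21608 + (-57/68 - 30*(-90)) = 21608 + (-57/68 + 2700) = 21608 + 183543/68 = 1652887/68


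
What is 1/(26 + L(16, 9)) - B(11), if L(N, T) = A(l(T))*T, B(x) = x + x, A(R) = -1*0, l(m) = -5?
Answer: -571/26 ≈ -21.962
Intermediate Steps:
A(R) = 0
B(x) = 2*x
L(N, T) = 0 (L(N, T) = 0*T = 0)
1/(26 + L(16, 9)) - B(11) = 1/(26 + 0) - 2*11 = 1/26 - 1*22 = 1/26 - 22 = -571/26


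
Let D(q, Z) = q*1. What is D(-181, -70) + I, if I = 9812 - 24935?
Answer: -15304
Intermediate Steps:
D(q, Z) = q
I = -15123
D(-181, -70) + I = -181 - 15123 = -15304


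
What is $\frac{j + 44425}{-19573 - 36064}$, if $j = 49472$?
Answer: $- \frac{93897}{55637} \approx -1.6877$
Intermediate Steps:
$\frac{j + 44425}{-19573 - 36064} = \frac{49472 + 44425}{-19573 - 36064} = \frac{93897}{-55637} = 93897 \left(- \frac{1}{55637}\right) = - \frac{93897}{55637}$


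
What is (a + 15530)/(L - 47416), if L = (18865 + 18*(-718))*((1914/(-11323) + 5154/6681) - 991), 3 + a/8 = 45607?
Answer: -737794637554/11505175560747 ≈ -0.064127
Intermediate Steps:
a = 364832 (a = -24 + 8*45607 = -24 + 364856 = 364832)
L = -11413201939475/1939717 (L = (18865 - 12924)*((1914*(-1/11323) + 5154*(1/6681)) - 991) = 5941*((-1914/11323 + 1718/2227) - 991) = 5941*(15190436/25216321 - 991) = 5941*(-24974183675/25216321) = -11413201939475/1939717 ≈ -5.8840e+6)
(a + 15530)/(L - 47416) = (364832 + 15530)/(-11413201939475/1939717 - 47416) = 380362/(-11505175560747/1939717) = 380362*(-1939717/11505175560747) = -737794637554/11505175560747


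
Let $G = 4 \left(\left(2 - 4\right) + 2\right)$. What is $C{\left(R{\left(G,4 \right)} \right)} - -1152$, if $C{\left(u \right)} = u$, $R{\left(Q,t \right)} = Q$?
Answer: $1152$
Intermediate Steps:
$G = 0$ ($G = 4 \left(-2 + 2\right) = 4 \cdot 0 = 0$)
$C{\left(R{\left(G,4 \right)} \right)} - -1152 = 0 - -1152 = 0 + 1152 = 1152$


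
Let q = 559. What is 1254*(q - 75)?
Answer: 606936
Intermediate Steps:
1254*(q - 75) = 1254*(559 - 75) = 1254*484 = 606936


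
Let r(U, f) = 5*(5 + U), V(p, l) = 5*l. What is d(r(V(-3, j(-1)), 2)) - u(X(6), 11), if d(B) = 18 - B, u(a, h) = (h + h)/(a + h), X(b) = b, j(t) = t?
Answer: 284/17 ≈ 16.706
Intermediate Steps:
u(a, h) = 2*h/(a + h) (u(a, h) = (2*h)/(a + h) = 2*h/(a + h))
r(U, f) = 25 + 5*U
d(r(V(-3, j(-1)), 2)) - u(X(6), 11) = (18 - (25 + 5*(5*(-1)))) - 2*11/(6 + 11) = (18 - (25 + 5*(-5))) - 2*11/17 = (18 - (25 - 25)) - 2*11/17 = (18 - 1*0) - 1*22/17 = (18 + 0) - 22/17 = 18 - 22/17 = 284/17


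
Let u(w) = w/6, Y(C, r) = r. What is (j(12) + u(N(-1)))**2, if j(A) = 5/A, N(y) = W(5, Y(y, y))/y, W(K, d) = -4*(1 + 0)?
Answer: 169/144 ≈ 1.1736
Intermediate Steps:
W(K, d) = -4 (W(K, d) = -4*1 = -4)
N(y) = -4/y
u(w) = w/6 (u(w) = w*(1/6) = w/6)
(j(12) + u(N(-1)))**2 = (5/12 + (-4/(-1))/6)**2 = (5*(1/12) + (-4*(-1))/6)**2 = (5/12 + (1/6)*4)**2 = (5/12 + 2/3)**2 = (13/12)**2 = 169/144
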